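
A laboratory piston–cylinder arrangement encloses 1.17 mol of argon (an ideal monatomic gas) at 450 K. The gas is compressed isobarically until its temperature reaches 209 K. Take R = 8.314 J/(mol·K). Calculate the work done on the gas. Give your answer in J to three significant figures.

W ≈ 2340 J

Isobaric: W = P ΔV = nR ΔT.
W = (1.17)(8.314)(209 − 450) = -2344 J.
Work on gas = −W_by = 2344 J.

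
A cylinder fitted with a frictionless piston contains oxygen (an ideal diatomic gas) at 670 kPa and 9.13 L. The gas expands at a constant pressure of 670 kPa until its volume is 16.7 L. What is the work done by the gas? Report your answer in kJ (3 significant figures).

W ≈ 5.07 kJ

Isobaric: W = P ΔV.
W = (670 kPa)(16.7 − 9.13 L) = (670)(7.57) = 5072 J.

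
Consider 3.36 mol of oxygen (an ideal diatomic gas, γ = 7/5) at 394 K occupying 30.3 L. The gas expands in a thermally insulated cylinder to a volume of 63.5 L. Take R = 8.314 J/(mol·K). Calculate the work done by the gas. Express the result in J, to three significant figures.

W ≈ 7050 J

Adiabatic: TV^(γ−1) = const with γ = 7/5.
T₂ = T₁ (V₁/V₂)^(γ−1) = 394 × (30.3/63.5)^0.4 = 394 × 0.7438 = 293.1 K.
W_by = nCᵥ(T₁ − T₂) = (3.36)(20.79)(394 − 293.1) = 7049 J.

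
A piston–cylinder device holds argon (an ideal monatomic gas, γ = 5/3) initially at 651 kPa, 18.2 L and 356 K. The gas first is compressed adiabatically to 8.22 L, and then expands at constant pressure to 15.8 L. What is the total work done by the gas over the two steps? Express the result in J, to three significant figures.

Step 1 (adiabatic): W = (P₁V₁ − P₂V₂)/(γ−1) = (11848 − 20127)/0.667 = -12419 J.
After step 1: P = 2449 kPa, V = 8.22 L, T = 604.8 K.
Step 2 (isobaric): W = PΔV = (2449 kPa)(15.8 − 8.22 L) = 18560 J.
W_total = -12419 + 18560 = 6142 J.

W_total ≈ 6140 J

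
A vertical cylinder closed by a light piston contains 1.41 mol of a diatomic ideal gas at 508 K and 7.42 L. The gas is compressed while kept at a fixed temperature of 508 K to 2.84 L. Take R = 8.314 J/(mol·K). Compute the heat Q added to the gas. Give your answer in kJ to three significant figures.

Isothermal ⇒ ΔU = 0, so Q = W = nRT ln(V₂/V₁).
Q = (1.41)(8.314)(508) ln(2.84/7.42) = 5955 × -0.9604 = -5719 J.

Q ≈ -5.72 kJ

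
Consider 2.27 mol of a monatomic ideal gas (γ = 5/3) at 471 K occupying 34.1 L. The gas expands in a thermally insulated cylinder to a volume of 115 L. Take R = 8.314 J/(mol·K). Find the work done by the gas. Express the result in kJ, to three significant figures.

Adiabatic: TV^(γ−1) = const with γ = 5/3.
T₂ = T₁ (V₁/V₂)^(γ−1) = 471 × (34.1/115)^0.667 = 471 × 0.4447 = 209.4 K.
W_by = nCᵥ(T₁ − T₂) = (2.27)(12.47)(471 − 209.4) = 7405 J.

W ≈ 7.40 kJ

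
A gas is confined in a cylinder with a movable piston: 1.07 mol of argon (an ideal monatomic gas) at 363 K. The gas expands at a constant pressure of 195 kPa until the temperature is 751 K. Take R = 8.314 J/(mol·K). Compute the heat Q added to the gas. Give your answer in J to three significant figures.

Isobaric: W = nRΔT = (1.07)(8.314)(388) = 3452 J.
ΔU = nCᵥΔT with Cᵥ = 3R/2: ΔU = (1.07)(12.47)(388) = 5177 J.
Q = ΔU + W = 5177 + 3452 = 8629 J.

Q ≈ 8630 J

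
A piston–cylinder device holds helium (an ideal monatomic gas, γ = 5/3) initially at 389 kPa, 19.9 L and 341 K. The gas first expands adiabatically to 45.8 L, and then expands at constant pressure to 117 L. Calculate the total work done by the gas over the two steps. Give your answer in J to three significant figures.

Step 1 (adiabatic): W = (P₁V₁ − P₂V₂)/(γ−1) = (7741 − 4441)/0.667 = 4950 J.
After step 1: P = 96.96 kPa, V = 45.8 L, T = 195.6 K.
Step 2 (isobaric): W = PΔV = (96.96 kPa)(117 − 45.8 L) = 6904 J.
W_total = 4950 + 6904 = 11854 J.

W_total ≈ 11900 J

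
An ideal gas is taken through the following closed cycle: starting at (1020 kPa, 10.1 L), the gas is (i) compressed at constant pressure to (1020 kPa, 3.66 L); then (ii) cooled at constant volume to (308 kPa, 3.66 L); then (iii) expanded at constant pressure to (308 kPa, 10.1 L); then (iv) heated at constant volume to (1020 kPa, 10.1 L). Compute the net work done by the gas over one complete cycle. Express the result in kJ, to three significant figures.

Constant-volume legs do no work.
W(i) = (1020)(3.66 − 10.1) = -6569 J; W(iii) = (308)(10.1 − 3.66) = 1984 J.
W_net = -6569 + 1984 = -4585 J (the counter-clockwise enclosed area).

W_net ≈ -4.59 kJ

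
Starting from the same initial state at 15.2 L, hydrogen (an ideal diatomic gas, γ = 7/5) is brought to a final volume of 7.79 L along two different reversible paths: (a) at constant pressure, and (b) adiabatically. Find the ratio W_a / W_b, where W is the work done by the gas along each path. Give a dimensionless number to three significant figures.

Path (a) isobaric: W = P₁(V₂ − V₁) → W_a/(P₁V₁) = -0.4875.
Path (b) adiabatic: W = P₁V₁(1 − (V₁/V₂)^(γ−1))/(γ−1) → W_b/(P₁V₁) = -0.7663.
W_a / W_b = -0.4875 / -0.7663 = 0.6361.

W_a / W_b ≈ 0.636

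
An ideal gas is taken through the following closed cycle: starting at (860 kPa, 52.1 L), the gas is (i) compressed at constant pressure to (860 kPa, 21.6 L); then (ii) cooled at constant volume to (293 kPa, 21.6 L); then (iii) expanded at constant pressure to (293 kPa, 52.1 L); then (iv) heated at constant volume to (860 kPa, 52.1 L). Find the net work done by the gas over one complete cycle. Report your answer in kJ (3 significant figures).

W_net ≈ -17.3 kJ

Constant-volume legs do no work.
W(i) = (860)(21.6 − 52.1) = -26230 J; W(iii) = (293)(52.1 − 21.6) = 8936 J.
W_net = -26230 + 8936 = -17294 J (the counter-clockwise enclosed area).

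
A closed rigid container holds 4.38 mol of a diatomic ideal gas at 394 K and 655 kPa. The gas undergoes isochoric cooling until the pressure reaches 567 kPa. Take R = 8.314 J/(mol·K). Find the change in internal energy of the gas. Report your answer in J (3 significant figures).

ΔU ≈ -4820 J

Constant volume ⇒ W = 0, so Q = ΔU = nCᵥΔT with Cᵥ = 5R/2 = 20.79 J/(mol·K).
At constant V, T₂/T₁ = P₂/P₁ ⇒ ΔT = T₁(P₂/P₁ − 1) = 394·(567/655 − 1) = -52.93 K.
ΔU = (4.38)(20.79)(-52.93) = -4819 J.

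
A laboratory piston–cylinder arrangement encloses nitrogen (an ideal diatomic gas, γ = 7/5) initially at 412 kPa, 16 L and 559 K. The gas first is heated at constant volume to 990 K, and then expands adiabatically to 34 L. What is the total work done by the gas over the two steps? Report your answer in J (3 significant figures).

W_total ≈ 7600 J

Step 1 (isochoric): W = 0 (constant volume).
After step 1: P = 729.7 kPa (V unchanged).
Step 2 (adiabatic): W = (P₁V₁ − P₂V₂)/(γ−1) = (11675 − 8636)/0.4 = 7597 J.
W_total = 0 + 7597 = 7597 J.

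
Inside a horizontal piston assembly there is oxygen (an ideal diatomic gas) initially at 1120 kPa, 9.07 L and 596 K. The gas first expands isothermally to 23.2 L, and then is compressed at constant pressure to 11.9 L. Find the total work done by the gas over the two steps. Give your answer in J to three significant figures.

W_total ≈ 4590 J

Step 1 (isothermal): W = P₁V₁ ln(V₂/V₁) = (10158) ln(23.2/9.07) = 9541 J.
After step 1: P = 437.9 kPa, V = 23.2 L, T = 596 K.
Step 2 (isobaric): W = PΔV = (437.9 kPa)(11.9 − 23.2 L) = -4948 J.
W_total = 9541 − 4948 = 4593 J.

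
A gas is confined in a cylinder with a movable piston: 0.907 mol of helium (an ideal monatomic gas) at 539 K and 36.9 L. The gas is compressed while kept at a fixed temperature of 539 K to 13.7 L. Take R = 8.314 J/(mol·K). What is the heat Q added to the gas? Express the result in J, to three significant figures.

Q ≈ -4030 J

Isothermal ⇒ ΔU = 0, so Q = W = nRT ln(V₂/V₁).
Q = (0.907)(8.314)(539) ln(13.7/36.9) = 4064 × -0.9908 = -4027 J.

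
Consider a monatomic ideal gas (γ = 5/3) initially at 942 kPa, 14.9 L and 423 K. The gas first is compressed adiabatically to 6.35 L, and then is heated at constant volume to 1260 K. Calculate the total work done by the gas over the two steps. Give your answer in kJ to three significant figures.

Step 1 (adiabatic): W = (P₁V₁ − P₂V₂)/(γ−1) = (14036 − 24784)/0.667 = -16123 J.
Step 2 (isochoric): W = 0 (constant volume).
W_total = -16123 + 0 = -16123 J.

W_total ≈ -16.1 kJ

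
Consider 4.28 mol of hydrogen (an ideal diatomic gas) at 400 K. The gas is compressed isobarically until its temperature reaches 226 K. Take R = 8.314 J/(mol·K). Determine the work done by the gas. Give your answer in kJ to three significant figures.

Isobaric: W = P ΔV = nR ΔT.
W = (4.28)(8.314)(226 − 400) = -6192 J.

W ≈ -6.19 kJ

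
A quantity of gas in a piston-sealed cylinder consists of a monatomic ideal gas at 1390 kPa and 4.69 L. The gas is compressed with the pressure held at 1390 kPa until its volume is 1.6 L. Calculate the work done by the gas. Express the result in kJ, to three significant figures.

Isobaric: W = P ΔV.
W = (1390 kPa)(1.6 − 4.69 L) = (1390)(-3.09) = -4295 J.

W ≈ -4.30 kJ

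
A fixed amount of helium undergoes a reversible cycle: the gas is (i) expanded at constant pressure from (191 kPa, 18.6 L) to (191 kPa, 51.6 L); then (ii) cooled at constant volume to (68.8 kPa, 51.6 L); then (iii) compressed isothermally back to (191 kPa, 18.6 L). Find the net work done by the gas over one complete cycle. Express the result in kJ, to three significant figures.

Leg (i): W = PΔV = (191)(51.6 − 18.6) = 6303 J.
Leg (ii): W = 0.
Leg (iii): W = PᵢVᵢ ln(V_f/Vᵢ) = (3550) ln(18.6/51.6) = -3622 J.
W_net = 6303 − 3622 = 2681 J.

W_net ≈ 2.68 kJ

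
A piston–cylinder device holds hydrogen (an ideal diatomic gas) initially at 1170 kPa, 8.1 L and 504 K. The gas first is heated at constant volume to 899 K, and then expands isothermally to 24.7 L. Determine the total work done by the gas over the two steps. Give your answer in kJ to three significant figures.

Step 1 (isochoric): W = 0 (constant volume).
After step 1: P = 2087 kPa (V unchanged).
Step 2 (isothermal): W = P₁V₁ ln(V₂/V₁) = (16904) ln(24.7/8.1) = 18847 J.
W_total = 0 + 18847 = 18847 J.

W_total ≈ 18.8 kJ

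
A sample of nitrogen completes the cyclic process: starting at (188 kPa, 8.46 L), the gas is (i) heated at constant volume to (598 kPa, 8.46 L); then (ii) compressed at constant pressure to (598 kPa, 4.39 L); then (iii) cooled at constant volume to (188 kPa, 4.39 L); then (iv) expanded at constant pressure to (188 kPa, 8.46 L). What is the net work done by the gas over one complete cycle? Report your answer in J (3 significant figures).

Constant-volume legs do no work.
W(ii) = (598)(4.39 − 8.46) = -2434 J; W(iv) = (188)(8.46 − 4.39) = 765.2 J.
W_net = -2434 + 765.2 = -1669 J (the counter-clockwise enclosed area).

W_net ≈ -1670 J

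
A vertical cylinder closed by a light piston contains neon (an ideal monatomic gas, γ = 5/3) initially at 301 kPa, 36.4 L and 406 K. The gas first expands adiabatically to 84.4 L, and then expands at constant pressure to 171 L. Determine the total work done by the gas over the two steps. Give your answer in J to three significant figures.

Step 1 (adiabatic): W = (P₁V₁ − P₂V₂)/(γ−1) = (10956 − 6254)/0.667 = 7053 J.
After step 1: P = 74.1 kPa, V = 84.4 L, T = 231.8 K.
Step 2 (isobaric): W = PΔV = (74.1 kPa)(171 − 84.4 L) = 6417 J.
W_total = 7053 + 6417 = 13471 J.

W_total ≈ 13500 J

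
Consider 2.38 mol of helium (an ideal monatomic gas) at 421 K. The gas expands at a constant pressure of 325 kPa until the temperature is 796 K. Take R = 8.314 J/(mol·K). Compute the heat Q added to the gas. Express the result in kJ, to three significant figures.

Q ≈ 18.6 kJ

Isobaric: W = nRΔT = (2.38)(8.314)(375) = 7420 J.
ΔU = nCᵥΔT with Cᵥ = 3R/2: ΔU = (2.38)(12.47)(375) = 11130 J.
Q = ΔU + W = 11130 + 7420 = 18551 J.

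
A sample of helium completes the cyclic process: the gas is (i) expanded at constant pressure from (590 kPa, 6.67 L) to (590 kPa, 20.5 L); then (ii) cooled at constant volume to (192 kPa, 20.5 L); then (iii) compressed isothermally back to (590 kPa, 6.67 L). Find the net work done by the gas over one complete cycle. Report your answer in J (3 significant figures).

W_net ≈ 3740 J

Leg (i): W = PΔV = (590)(20.5 − 6.67) = 8160 J.
Leg (ii): W = 0.
Leg (iii): W = PᵢVᵢ ln(V_f/Vᵢ) = (3936) ln(6.67/20.5) = -4419 J.
W_net = 8160 − 4419 = 3740 J.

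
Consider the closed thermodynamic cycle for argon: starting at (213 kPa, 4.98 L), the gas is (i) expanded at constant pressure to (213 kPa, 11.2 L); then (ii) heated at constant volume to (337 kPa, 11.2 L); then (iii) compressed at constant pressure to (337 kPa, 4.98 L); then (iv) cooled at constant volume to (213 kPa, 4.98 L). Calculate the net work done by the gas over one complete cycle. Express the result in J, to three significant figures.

Constant-volume legs do no work.
W(i) = (213)(11.2 − 4.98) = 1325 J; W(iii) = (337)(4.98 − 11.2) = -2096 J.
W_net = 1325 − 2096 = -771.3 J (the counter-clockwise enclosed area).

W_net ≈ -771 J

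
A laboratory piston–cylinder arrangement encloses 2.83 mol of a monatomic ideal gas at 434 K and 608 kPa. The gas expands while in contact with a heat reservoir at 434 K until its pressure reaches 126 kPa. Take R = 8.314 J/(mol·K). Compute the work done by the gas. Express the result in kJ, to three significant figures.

W ≈ 16.1 kJ

Isothermal process: W = nRT ln(V₂/V₁) = nRT ln(P₁/P₂).
W = (2.83)(8.314)(434) × ln(608/126)
  = 10211 × ln(4.825) = 10211 × 1.574
W_by_gas = 16072 J.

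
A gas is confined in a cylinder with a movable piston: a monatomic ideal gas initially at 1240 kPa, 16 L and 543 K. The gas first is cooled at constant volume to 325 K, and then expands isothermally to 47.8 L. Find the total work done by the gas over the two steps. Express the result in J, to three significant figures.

Step 1 (isochoric): W = 0 (constant volume).
After step 1: P = 742.2 kPa (V unchanged).
Step 2 (isothermal): W = P₁V₁ ln(V₂/V₁) = (11875) ln(47.8/16) = 12996 J.
W_total = 0 + 12996 = 12996 J.

W_total ≈ 13000 J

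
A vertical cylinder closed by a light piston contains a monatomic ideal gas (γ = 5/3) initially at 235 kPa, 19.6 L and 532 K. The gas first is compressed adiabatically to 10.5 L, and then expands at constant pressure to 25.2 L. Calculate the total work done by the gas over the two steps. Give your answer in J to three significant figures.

Step 1 (adiabatic): W = (P₁V₁ − P₂V₂)/(γ−1) = (4606 − 6983)/0.667 = -3565 J.
After step 1: P = 665 kPa, V = 10.5 L, T = 806.5 K.
Step 2 (isobaric): W = PΔV = (665 kPa)(25.2 − 10.5 L) = 9776 J.
W_total = -3565 + 9776 = 6211 J.

W_total ≈ 6210 J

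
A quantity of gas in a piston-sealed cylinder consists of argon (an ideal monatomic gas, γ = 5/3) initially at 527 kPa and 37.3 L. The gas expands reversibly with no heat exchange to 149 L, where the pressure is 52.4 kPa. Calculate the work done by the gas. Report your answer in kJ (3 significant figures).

Adiabatic: W = (P₁V₁ − P₂V₂)/(γ − 1) with γ = 5/3.
P₁V₁ = 19657 J, P₂V₂ = 7808 J.
W = (19657 − 7808) / 0.6667 = 17774 J.

W ≈ 17.8 kJ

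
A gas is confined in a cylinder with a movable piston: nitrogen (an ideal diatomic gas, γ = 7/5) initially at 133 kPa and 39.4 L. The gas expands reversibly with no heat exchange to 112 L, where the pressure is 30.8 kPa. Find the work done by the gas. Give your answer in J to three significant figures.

W ≈ 4480 J

Adiabatic: W = (P₁V₁ − P₂V₂)/(γ − 1) with γ = 7/5.
P₁V₁ = 5240 J, P₂V₂ = 3450 J.
W = (5240 − 3450) / 0.4 = 4477 J.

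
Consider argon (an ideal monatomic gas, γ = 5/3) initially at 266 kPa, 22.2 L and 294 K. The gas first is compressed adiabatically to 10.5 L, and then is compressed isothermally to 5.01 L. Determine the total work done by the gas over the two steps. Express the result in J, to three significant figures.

Step 1 (adiabatic): W = (P₁V₁ − P₂V₂)/(γ−1) = (5905 − 9728)/0.667 = -5734 J.
After step 1: P = 926.4 kPa, V = 10.5 L, T = 484.3 K.
Step 2 (isothermal): W = P₁V₁ ln(V₂/V₁) = (9728) ln(5.01/10.5) = -7198 J.
W_total = -5734 − 7198 = -12932 J.

W_total ≈ -12900 J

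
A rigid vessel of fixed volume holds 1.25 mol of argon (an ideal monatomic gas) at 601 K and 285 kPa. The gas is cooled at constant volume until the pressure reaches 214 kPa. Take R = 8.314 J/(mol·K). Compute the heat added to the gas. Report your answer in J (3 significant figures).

Q ≈ -2330 J

Constant volume ⇒ W = 0, so Q = ΔU = nCᵥΔT with Cᵥ = 3R/2 = 12.47 J/(mol·K).
At constant V, T₂/T₁ = P₂/P₁ ⇒ ΔT = T₁(P₂/P₁ − 1) = 601·(214/285 − 1) = -149.7 K.
ΔU = (1.25)(12.47)(-149.7) = -2334 J.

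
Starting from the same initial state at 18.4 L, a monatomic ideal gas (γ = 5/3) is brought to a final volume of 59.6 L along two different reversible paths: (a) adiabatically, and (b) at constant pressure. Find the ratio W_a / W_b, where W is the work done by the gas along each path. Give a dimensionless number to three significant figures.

W_a / W_b ≈ 0.364

Path (a) adiabatic: W = P₁V₁(1 − (V₁/V₂)^(γ−1))/(γ−1) → W_a/(P₁V₁) = 0.8148.
Path (b) isobaric: W = P₁(V₂ − V₁) → W_b/(P₁V₁) = 2.239.
W_a / W_b = 0.8148 / 2.239 = 0.3639.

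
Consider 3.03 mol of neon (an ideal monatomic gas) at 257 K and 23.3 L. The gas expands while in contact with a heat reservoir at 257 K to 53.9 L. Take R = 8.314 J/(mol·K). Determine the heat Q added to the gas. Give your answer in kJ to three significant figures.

Isothermal ⇒ ΔU = 0, so Q = W = nRT ln(V₂/V₁).
Q = (3.03)(8.314)(257) ln(53.9/23.3) = 6474 × 0.8387 = 5430 J.

Q ≈ 5.43 kJ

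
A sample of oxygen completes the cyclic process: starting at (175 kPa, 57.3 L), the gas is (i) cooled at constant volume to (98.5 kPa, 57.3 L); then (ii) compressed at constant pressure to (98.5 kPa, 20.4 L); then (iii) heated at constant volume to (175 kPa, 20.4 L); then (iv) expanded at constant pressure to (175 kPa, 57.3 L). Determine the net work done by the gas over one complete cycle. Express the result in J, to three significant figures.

Constant-volume legs do no work.
W(ii) = (98.5)(20.4 − 57.3) = -3635 J; W(iv) = (175)(57.3 − 20.4) = 6458 J.
W_net = -3635 + 6458 = 2823 J (the clockwise enclosed area).

W_net ≈ 2820 J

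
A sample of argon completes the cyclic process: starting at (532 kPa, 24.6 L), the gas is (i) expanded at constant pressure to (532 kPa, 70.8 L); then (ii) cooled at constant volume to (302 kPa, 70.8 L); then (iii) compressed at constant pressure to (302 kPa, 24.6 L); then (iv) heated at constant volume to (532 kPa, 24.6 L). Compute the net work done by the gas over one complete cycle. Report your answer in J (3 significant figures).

W_net ≈ 10600 J

Constant-volume legs do no work.
W(i) = (532)(70.8 − 24.6) = 24578 J; W(iii) = (302)(24.6 − 70.8) = -13952 J.
W_net = 24578 − 13952 = 10626 J (the clockwise enclosed area).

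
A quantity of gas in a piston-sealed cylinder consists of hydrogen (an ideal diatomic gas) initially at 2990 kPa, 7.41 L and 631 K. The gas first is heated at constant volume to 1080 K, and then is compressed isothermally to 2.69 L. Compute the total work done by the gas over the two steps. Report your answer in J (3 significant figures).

Step 1 (isochoric): W = 0 (constant volume).
After step 1: P = 5118 kPa (V unchanged).
Step 2 (isothermal): W = P₁V₁ ln(V₂/V₁) = (37921) ln(2.69/7.41) = -38425 J.
W_total = 0 − 38425 = -38425 J.

W_total ≈ -38400 J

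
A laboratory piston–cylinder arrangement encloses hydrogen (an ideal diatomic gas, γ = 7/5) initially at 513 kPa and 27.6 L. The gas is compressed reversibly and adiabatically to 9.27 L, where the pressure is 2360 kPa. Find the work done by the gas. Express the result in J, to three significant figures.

W ≈ -19300 J

Adiabatic: W = (P₁V₁ − P₂V₂)/(γ − 1) with γ = 7/5.
P₁V₁ = 14159 J, P₂V₂ = 21877 J.
W = (14159 − 21877) / 0.4 = -19296 J.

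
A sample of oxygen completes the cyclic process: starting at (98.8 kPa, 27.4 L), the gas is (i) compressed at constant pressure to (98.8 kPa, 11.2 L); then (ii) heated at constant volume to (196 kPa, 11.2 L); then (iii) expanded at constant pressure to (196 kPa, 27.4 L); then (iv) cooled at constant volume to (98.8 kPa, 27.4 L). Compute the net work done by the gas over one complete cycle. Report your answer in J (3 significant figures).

Constant-volume legs do no work.
W(i) = (98.8)(11.2 − 27.4) = -1601 J; W(iii) = (196)(27.4 − 11.2) = 3175 J.
W_net = -1601 + 3175 = 1575 J (the clockwise enclosed area).

W_net ≈ 1570 J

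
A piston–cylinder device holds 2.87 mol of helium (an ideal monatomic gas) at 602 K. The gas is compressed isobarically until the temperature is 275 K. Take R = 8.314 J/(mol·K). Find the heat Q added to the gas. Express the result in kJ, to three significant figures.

Q ≈ -19.5 kJ

Isobaric: W = nRΔT = (2.87)(8.314)(-327) = -7803 J.
ΔU = nCᵥΔT with Cᵥ = 3R/2: ΔU = (2.87)(12.47)(-327) = -11704 J.
Q = ΔU + W = -11704 − 7803 = -19507 J.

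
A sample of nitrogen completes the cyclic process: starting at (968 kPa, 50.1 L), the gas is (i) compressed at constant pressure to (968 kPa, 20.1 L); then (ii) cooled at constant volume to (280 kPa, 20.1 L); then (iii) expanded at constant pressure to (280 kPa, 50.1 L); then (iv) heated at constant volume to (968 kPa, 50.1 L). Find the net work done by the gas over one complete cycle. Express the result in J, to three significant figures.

Constant-volume legs do no work.
W(i) = (968)(20.1 − 50.1) = -29040 J; W(iii) = (280)(50.1 − 20.1) = 8400 J.
W_net = -29040 + 8400 = -20640 J (the counter-clockwise enclosed area).

W_net ≈ -20600 J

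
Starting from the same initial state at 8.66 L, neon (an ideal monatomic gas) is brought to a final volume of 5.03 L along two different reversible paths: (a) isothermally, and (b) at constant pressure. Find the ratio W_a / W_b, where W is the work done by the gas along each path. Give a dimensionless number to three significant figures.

Path (a) isothermal: W = P₁V₁ ln(V₂/V₁) → W_a/(P₁V₁) = -0.5433.
Path (b) isobaric: W = P₁(V₂ − V₁) → W_b/(P₁V₁) = -0.4192.
W_a / W_b = -0.5433 / -0.4192 = 1.296.

W_a / W_b ≈ 1.30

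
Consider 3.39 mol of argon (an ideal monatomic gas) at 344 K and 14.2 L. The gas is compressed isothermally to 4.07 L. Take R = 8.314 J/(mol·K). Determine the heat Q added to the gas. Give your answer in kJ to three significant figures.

Isothermal ⇒ ΔU = 0, so Q = W = nRT ln(V₂/V₁).
Q = (3.39)(8.314)(344) ln(4.07/14.2) = 9695 × -1.25 = -12115 J.

Q ≈ -12.1 kJ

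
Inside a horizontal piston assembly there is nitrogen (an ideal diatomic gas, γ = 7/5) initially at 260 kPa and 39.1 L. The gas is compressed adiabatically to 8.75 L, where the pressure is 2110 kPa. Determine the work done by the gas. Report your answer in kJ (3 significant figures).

Adiabatic: W = (P₁V₁ − P₂V₂)/(γ − 1) with γ = 7/5.
P₁V₁ = 10166 J, P₂V₂ = 18462 J.
W = (10166 − 18462) / 0.4 = -20741 J.

W ≈ -20.7 kJ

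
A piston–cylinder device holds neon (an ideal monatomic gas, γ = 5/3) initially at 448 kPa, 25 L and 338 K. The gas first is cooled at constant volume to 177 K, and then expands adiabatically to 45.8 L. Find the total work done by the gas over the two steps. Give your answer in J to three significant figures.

W_total ≈ 2920 J

Step 1 (isochoric): W = 0 (constant volume).
After step 1: P = 234.6 kPa (V unchanged).
Step 2 (adiabatic): W = (P₁V₁ − P₂V₂)/(γ−1) = (5865 − 3917)/0.667 = 2922 J.
W_total = 0 + 2922 = 2922 J.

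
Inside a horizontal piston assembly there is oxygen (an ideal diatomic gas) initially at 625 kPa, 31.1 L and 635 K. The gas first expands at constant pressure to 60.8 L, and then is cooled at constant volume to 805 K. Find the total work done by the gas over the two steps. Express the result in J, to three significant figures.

W_total ≈ 18600 J

Step 1 (isobaric): W = PΔV = (625 kPa)(60.8 − 31.1 L) = 18562 J.
Step 2 (isochoric): W = 0 (constant volume).
W_total = 18562 + 0 = 18562 J.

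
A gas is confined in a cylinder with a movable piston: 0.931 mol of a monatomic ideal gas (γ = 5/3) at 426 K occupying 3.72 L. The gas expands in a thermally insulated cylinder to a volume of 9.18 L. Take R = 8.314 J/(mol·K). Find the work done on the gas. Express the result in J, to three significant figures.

Adiabatic: TV^(γ−1) = const with γ = 5/3.
T₂ = T₁ (V₁/V₂)^(γ−1) = 426 × (3.72/9.18)^0.667 = 426 × 0.5476 = 233.3 K.
W_by = nCᵥ(T₁ − T₂) = (0.931)(12.47)(426 − 233.3) = 2238 J.
Work on gas = −W_by = -2238 J.

W ≈ -2240 J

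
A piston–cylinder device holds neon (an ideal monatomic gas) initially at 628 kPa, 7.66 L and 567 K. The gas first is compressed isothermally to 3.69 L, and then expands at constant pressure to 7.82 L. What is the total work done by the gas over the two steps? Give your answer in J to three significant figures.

Step 1 (isothermal): W = P₁V₁ ln(V₂/V₁) = (4810) ln(3.69/7.66) = -3514 J.
After step 1: P = 1304 kPa, V = 3.69 L, T = 567 K.
Step 2 (isobaric): W = PΔV = (1304 kPa)(7.82 − 3.69 L) = 5384 J.
W_total = -3514 + 5384 = 1871 J.

W_total ≈ 1870 J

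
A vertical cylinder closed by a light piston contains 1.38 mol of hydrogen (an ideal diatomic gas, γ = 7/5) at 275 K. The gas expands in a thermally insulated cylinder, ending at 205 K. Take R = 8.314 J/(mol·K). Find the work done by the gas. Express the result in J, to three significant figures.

Adiabatic ⇒ Q = 0, so W_by = −ΔU = nCᵥ(T₁ − T₂).
Cᵥ = 5R/2 = 20.79 J/(mol·K).
W = (1.38)(20.79)(275 − 205) = 2008 J.

W ≈ 2010 J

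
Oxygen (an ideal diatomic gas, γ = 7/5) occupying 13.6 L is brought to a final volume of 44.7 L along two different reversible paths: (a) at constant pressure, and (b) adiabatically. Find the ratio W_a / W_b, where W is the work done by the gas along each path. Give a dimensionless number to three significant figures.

W_a / W_b ≈ 2.42

Path (a) isobaric: W = P₁(V₂ − V₁) → W_a/(P₁V₁) = 2.287.
Path (b) adiabatic: W = P₁V₁(1 − (V₁/V₂)^(γ−1))/(γ−1) → W_b/(P₁V₁) = 0.9468.
W_a / W_b = 2.287 / 0.9468 = 2.415.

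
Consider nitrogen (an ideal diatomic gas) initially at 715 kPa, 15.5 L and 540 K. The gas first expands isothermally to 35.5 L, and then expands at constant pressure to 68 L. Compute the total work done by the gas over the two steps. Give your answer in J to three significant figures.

Step 1 (isothermal): W = P₁V₁ ln(V₂/V₁) = (11082) ln(35.5/15.5) = 9184 J.
After step 1: P = 312.2 kPa, V = 35.5 L, T = 540 K.
Step 2 (isobaric): W = PΔV = (312.2 kPa)(68 − 35.5 L) = 10146 J.
W_total = 9184 + 10146 = 19330 J.

W_total ≈ 19300 J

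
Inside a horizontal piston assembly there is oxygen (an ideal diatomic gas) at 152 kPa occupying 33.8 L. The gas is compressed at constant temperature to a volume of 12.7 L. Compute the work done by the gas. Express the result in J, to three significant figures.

Isothermal: W = nRT ln(V₂/V₁) = P₁V₁ ln(V₂/V₁).
P₁V₁ = (152 kPa)(33.8 L) = 5138 J.
W = 5138 × ln(12.7/33.8) = 5138 × -0.9789
W_by_gas = -5029 J.

W ≈ -5030 J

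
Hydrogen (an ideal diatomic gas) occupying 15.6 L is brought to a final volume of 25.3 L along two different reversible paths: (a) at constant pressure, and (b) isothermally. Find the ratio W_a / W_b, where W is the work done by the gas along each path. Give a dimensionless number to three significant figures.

W_a / W_b ≈ 1.29

Path (a) isobaric: W = P₁(V₂ − V₁) → W_a/(P₁V₁) = 0.6218.
Path (b) isothermal: W = P₁V₁ ln(V₂/V₁) → W_b/(P₁V₁) = 0.4835.
W_a / W_b = 0.6218 / 0.4835 = 1.286.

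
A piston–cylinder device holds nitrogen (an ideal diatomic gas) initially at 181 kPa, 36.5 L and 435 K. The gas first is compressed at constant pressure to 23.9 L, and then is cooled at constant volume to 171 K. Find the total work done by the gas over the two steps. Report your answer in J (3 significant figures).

Step 1 (isobaric): W = PΔV = (181 kPa)(23.9 − 36.5 L) = -2281 J.
Step 2 (isochoric): W = 0 (constant volume).
W_total = -2281 + 0 = -2281 J.

W_total ≈ -2280 J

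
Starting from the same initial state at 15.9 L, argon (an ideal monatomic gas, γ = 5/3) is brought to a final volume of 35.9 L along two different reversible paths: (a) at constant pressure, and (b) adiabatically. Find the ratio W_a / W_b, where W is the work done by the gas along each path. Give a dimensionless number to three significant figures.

Path (a) isobaric: W = P₁(V₂ − V₁) → W_a/(P₁V₁) = 1.258.
Path (b) adiabatic: W = P₁V₁(1 − (V₁/V₂)^(γ−1))/(γ−1) → W_b/(P₁V₁) = 0.6284.
W_a / W_b = 1.258 / 0.6284 = 2.002.

W_a / W_b ≈ 2.00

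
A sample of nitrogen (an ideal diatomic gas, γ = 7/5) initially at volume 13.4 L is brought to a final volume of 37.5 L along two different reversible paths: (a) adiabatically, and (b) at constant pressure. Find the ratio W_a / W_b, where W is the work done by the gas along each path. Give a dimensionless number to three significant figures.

W_a / W_b ≈ 0.469

Path (a) adiabatic: W = P₁V₁(1 − (V₁/V₂)^(γ−1))/(γ−1) → W_a/(P₁V₁) = 0.8436.
Path (b) isobaric: W = P₁(V₂ − V₁) → W_b/(P₁V₁) = 1.799.
W_a / W_b = 0.8436 / 1.799 = 0.469.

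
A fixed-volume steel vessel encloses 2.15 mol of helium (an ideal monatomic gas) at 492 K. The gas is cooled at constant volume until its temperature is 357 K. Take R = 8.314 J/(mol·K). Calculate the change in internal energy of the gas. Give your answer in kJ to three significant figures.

ΔU ≈ -3.62 kJ

Constant volume ⇒ W = 0, so Q = ΔU = nCᵥΔT with Cᵥ = 3R/2 = 12.47 J/(mol·K).
ΔU = (2.15)(12.47)(357 − 492) = -3620 J.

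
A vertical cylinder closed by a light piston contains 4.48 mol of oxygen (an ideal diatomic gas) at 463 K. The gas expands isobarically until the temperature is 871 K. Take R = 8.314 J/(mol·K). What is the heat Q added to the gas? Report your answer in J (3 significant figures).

Q ≈ 53200 J

Isobaric: W = nRΔT = (4.48)(8.314)(408) = 15197 J.
ΔU = nCᵥΔT with Cᵥ = 5R/2: ΔU = (4.48)(20.79)(408) = 37992 J.
Q = ΔU + W = 37992 + 15197 = 53188 J.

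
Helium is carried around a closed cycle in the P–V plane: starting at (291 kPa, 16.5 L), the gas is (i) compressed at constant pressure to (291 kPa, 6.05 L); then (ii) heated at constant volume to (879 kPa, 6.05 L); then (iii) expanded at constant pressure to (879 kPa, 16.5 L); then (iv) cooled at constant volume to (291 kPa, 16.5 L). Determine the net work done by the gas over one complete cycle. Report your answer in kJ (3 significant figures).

W_net ≈ 6.14 kJ

Constant-volume legs do no work.
W(i) = (291)(6.05 − 16.5) = -3041 J; W(iii) = (879)(16.5 − 6.05) = 9186 J.
W_net = -3041 + 9186 = 6145 J (the clockwise enclosed area).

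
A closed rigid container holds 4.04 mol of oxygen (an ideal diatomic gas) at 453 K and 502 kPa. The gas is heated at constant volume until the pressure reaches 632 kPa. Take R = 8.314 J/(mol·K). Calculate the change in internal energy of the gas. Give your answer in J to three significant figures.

Constant volume ⇒ W = 0, so Q = ΔU = nCᵥΔT with Cᵥ = 5R/2 = 20.79 J/(mol·K).
At constant V, T₂/T₁ = P₂/P₁ ⇒ ΔT = T₁(P₂/P₁ − 1) = 453·(632/502 − 1) = 117.3 K.
ΔU = (4.04)(20.79)(117.3) = 9851 J.

ΔU ≈ 9850 J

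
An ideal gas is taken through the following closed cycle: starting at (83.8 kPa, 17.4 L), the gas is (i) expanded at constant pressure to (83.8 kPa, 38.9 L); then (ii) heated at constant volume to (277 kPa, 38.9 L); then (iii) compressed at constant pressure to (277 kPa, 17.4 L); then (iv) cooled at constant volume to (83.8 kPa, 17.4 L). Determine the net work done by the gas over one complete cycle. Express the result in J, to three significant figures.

Constant-volume legs do no work.
W(i) = (83.8)(38.9 − 17.4) = 1802 J; W(iii) = (277)(17.4 − 38.9) = -5956 J.
W_net = 1802 − 5956 = -4154 J (the counter-clockwise enclosed area).

W_net ≈ -4150 J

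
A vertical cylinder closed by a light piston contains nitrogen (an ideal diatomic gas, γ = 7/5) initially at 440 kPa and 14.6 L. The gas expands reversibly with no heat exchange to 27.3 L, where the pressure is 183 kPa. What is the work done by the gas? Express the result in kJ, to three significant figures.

Adiabatic: W = (P₁V₁ − P₂V₂)/(γ − 1) with γ = 7/5.
P₁V₁ = 6424 J, P₂V₂ = 4996 J.
W = (6424 − 4996) / 0.4 = 3570 J.

W ≈ 3.57 kJ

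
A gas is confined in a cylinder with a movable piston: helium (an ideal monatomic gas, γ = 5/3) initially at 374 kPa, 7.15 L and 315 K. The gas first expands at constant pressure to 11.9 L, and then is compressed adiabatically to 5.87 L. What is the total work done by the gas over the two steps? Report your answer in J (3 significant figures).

Step 1 (isobaric): W = PΔV = (374 kPa)(11.9 − 7.15 L) = 1776 J.
After step 1: P = 374 kPa, V = 11.9 L, T = 524.3 K.
Step 2 (adiabatic): W = (P₁V₁ − P₂V₂)/(γ−1) = (4451 − 7129)/0.667 = -4017 J.
W_total = 1776 − 4017 = -2241 J.

W_total ≈ -2240 J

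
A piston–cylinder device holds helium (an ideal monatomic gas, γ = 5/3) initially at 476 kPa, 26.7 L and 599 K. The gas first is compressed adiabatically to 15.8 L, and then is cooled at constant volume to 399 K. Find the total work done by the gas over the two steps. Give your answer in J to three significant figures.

W_total ≈ -7980 J

Step 1 (adiabatic): W = (P₁V₁ − P₂V₂)/(γ−1) = (12709 − 18031)/0.667 = -7983 J.
Step 2 (isochoric): W = 0 (constant volume).
W_total = -7983 + 0 = -7983 J.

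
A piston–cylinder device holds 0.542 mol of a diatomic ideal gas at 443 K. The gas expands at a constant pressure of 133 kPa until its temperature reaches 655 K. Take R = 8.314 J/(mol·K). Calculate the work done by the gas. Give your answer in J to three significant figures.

Isobaric: W = P ΔV = nR ΔT.
W = (0.542)(8.314)(655 − 443) = 955.3 J.

W ≈ 955 J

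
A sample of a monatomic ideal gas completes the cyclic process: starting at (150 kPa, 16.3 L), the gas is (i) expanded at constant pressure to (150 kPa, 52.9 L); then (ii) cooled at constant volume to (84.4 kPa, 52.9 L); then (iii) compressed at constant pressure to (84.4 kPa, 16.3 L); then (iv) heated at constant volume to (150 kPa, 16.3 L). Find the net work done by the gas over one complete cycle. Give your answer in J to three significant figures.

W_net ≈ 2400 J

Constant-volume legs do no work.
W(i) = (150)(52.9 − 16.3) = 5490 J; W(iii) = (84.4)(16.3 − 52.9) = -3089 J.
W_net = 5490 − 3089 = 2401 J (the clockwise enclosed area).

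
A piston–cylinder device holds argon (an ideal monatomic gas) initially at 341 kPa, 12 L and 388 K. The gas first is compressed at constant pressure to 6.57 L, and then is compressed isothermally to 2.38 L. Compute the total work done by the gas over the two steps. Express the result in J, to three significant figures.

W_total ≈ -4130 J

Step 1 (isobaric): W = PΔV = (341 kPa)(6.57 − 12 L) = -1852 J.
After step 1: P = 341 kPa, V = 6.57 L, T = 212.4 K.
Step 2 (isothermal): W = P₁V₁ ln(V₂/V₁) = (2240) ln(2.38/6.57) = -2275 J.
W_total = -1852 − 2275 = -4127 J.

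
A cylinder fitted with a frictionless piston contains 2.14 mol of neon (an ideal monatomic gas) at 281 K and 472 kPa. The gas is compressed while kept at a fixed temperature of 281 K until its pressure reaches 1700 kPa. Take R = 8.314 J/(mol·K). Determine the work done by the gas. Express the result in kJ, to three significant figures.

Isothermal process: W = nRT ln(V₂/V₁) = nRT ln(P₁/P₂).
W = (2.14)(8.314)(281) × ln(472/1700)
  = 5000 × ln(0.2776) = 5000 × -1.281
W_by_gas = -6406 J.

W ≈ -6.41 kJ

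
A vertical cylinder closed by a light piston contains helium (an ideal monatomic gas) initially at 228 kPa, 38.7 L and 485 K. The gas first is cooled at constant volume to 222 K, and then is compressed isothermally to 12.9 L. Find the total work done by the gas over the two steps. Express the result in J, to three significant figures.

Step 1 (isochoric): W = 0 (constant volume).
After step 1: P = 104.4 kPa (V unchanged).
Step 2 (isothermal): W = P₁V₁ ln(V₂/V₁) = (4039) ln(12.9/38.7) = -4437 J.
W_total = 0 − 4437 = -4437 J.

W_total ≈ -4440 J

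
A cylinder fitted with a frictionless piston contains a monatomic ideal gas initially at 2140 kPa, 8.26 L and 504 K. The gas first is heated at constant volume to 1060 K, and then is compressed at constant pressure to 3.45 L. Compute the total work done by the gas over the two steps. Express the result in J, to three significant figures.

Step 1 (isochoric): W = 0 (constant volume).
After step 1: P = 4501 kPa (V unchanged).
Step 2 (isobaric): W = PΔV = (4501 kPa)(3.45 − 8.26 L) = -21649 J.
W_total = 0 − 21649 = -21649 J.

W_total ≈ -21600 J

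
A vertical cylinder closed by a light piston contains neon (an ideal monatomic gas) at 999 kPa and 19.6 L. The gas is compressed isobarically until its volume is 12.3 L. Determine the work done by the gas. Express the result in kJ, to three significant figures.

Isobaric: W = P ΔV.
W = (999 kPa)(12.3 − 19.6 L) = (999)(-7.3) = -7293 J.

W ≈ -7.29 kJ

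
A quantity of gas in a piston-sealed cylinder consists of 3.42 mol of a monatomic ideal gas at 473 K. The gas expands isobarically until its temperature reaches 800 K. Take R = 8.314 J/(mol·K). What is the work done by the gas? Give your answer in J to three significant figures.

Isobaric: W = P ΔV = nR ΔT.
W = (3.42)(8.314)(800 − 473) = 9298 J.

W ≈ 9300 J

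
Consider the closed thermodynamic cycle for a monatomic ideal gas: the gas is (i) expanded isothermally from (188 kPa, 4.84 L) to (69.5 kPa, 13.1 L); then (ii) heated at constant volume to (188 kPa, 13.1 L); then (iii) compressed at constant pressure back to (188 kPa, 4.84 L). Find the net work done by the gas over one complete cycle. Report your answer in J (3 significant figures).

W_net ≈ -647 J

Leg (i): W = PᵢVᵢ ln(V_f/Vᵢ) = (909.9) ln(13.1/4.84) = 906 J.
Leg (ii): W = 0.
Leg (iii): W = PΔV = (188)(4.84 − 13.1) = -1553 J.
W_net = 906 − 1553 = -646.9 J.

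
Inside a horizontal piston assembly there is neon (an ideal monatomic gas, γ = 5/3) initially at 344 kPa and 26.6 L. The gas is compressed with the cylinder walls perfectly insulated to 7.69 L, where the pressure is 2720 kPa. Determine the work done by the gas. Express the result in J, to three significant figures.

Adiabatic: W = (P₁V₁ − P₂V₂)/(γ − 1) with γ = 5/3.
P₁V₁ = 9150 J, P₂V₂ = 20917 J.
W = (9150 − 20917) / 0.6667 = -17650 J.

W ≈ -17600 J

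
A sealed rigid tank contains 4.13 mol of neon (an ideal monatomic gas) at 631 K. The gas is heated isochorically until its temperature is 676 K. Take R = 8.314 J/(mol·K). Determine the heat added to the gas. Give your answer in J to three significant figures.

Constant volume ⇒ W = 0, so Q = ΔU = nCᵥΔT with Cᵥ = 3R/2 = 12.47 J/(mol·K).
ΔU = (4.13)(12.47)(676 − 631) = 2318 J.

Q ≈ 2320 J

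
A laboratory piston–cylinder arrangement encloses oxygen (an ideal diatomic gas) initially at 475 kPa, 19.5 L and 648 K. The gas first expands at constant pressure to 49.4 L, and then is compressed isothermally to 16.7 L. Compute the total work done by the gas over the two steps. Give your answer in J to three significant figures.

W_total ≈ -11200 J

Step 1 (isobaric): W = PΔV = (475 kPa)(49.4 − 19.5 L) = 14202 J.
After step 1: P = 475 kPa, V = 49.4 L, T = 1642 K.
Step 2 (isothermal): W = P₁V₁ ln(V₂/V₁) = (23465) ln(16.7/49.4) = -25449 J.
W_total = 14202 − 25449 = -11246 J.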